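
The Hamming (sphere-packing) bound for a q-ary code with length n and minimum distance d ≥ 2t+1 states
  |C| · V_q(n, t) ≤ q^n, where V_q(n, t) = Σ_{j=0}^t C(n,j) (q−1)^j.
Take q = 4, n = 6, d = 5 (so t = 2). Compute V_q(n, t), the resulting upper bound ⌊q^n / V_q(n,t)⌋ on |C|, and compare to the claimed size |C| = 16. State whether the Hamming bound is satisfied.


V_q(n, t) = 154, q^n = 4096, Hamming bound = 26, |C| = 16 ≤ bound (satisfied).

Step 1: Compute V_q(n, t) = Σ_{j=0}^2 C(n, j) (q−1)^j.
  j = 0: C(6,0)·(3)^0 = 1·1 = 1.
  j = 1: C(6,1)·(3)^1 = 6·3 = 18.
  j = 2: C(6,2)·(3)^2 = 15·9 = 135.
  V_q(n, t) = 1 + 18 + 135 = 154.
Step 2: q^n = 4^6 = 4096.
Step 3: Hamming bound ⌊q^n / V_q(n,t)⌋ = ⌊4096/154⌋ = 26.
Step 4: Compare |C| = 16 to 26: satisfied.
The claimed |C| lies below the Hamming bound.


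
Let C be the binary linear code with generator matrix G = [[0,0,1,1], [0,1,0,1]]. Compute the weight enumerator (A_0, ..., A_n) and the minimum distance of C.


Weight distribution: A_0 = 1, A_2 = 3. Minimum distance d = 2.

Enumerate all 2^2 = 4 messages m ∈ F_2^2.
For each, compute codeword c = mG in F_2^4, then tally its weight.
  m = 00 → c = 0000, weight = 0.
  m = 10 → c = 0011, weight = 2.
  m = 01 → c = 0101, weight = 2.
  m = 11 → c = 0110, weight = 2.
Tally weights:
  weight 0: 1 codewords.
  weight 2: 3 codewords.
Minimum distance d = smallest w > 0 with A_w > 0 = 2.
Sanity: Σ A_w = 4 = 2^2 = 4 ✓.


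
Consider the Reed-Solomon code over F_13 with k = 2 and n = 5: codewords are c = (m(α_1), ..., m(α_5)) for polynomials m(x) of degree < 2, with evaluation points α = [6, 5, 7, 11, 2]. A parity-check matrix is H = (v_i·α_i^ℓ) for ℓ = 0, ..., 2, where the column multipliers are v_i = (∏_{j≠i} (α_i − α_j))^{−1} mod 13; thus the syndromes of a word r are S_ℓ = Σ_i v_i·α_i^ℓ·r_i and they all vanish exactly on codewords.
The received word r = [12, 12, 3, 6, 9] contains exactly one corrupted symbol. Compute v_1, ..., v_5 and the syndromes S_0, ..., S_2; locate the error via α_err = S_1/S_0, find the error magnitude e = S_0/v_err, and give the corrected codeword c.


S = (10, 11, 3), error at position 2, error magnitude e = 4, c = [12, 8, 3, 6, 9].

Step 1: column multipliers v_i = (∏_{j≠i}(α_i − α_j))^{−1} mod 13.
  i = 1 (α = 6): (6−5)(6−7)(6−11)(6−2) = 1·(−1)·(−5)·4 = 20 ≡ 7, so v_1 = 7^{−1} = 2 (mod 13).
  i = 2 (α = 5): (5−6)(5−7)(5−11)(5−2) = (−1)·(−2)·(−6)·3 = −36 ≡ 3, so v_2 = 3^{−1} = 9 (mod 13).
  i = 3 (α = 7): (7−6)(7−5)(7−11)(7−2) = 1·2·(−4)·5 = −40 ≡ 12, so v_3 = 12^{−1} = 12 (mod 13).
  i = 4 (α = 11): (11−6)(11−5)(11−7)(11−2) = 5·6·4·9 = 1080 ≡ 1, so v_4 = 1^{−1} = 1 (mod 13).
  i = 5 (α = 2): (2−6)(2−5)(2−7)(2−11) = (−4)·(−3)·(−5)·(−9) = 540 ≡ 7, so v_5 = 7^{−1} = 2 (mod 13).
  v = [2, 9, 12, 1, 2].
Step 2: syndromes of r = [12, 12, 3, 6, 9] (all sums mod 13).
  S_0 = Σ v_i r_i = 2·12 + 9·12 + 12·3 + 1·6 + 2·9 = 192 ≡ 10.
  S_1 = Σ v_i α_i r_i = 2·6·12 + 9·5·12 + 12·7·3 + 1·11·6 + 2·2·9 = 1038 ≡ 11.
  α_i^2 mod 13 = [10, 12, 10, 4, 4].
  S_2 = Σ v_i α_i^2 r_i = 2·10·12 + 9·12·12 + 12·10·3 + 1·4·6 + 2·4·9 = 1992 ≡ 3.
  S = (10, 11, 3) ≠ 0, so r is not a codeword (an error is present).
Step 3: locate the error. For a single error e at position i, S_ℓ = v_i·e·α_i^ℓ, so α_err = S_1/S_0.
  S_0^{−1} = 10^{−1} = 4 (mod 13), so α_err = 11·4 = 44 ≡ 5 = α_2. Error position i = 2.
  Consistency check: S_2/S_1 = 3·6 = 18 ≡ 5 = α_err ✓ (single-error assumption holds).
Step 4: error magnitude e = S_0/v_2 = S_0·∏_{j≠2}(α_2 − α_j) = 10·3 = 30 ≡ 4 (mod 13).
Step 5: correct position 2: c_2 = r_2 − e = 12 − 4 ≡ 8 (mod 13). Hence c = [12, 8, 3, 6, 9].
  Check: interpolating c through the α_i gives m(x) = 1 + 4·x (degree < 2) with m(α_i) = c_i for every i, so c is indeed a codeword.


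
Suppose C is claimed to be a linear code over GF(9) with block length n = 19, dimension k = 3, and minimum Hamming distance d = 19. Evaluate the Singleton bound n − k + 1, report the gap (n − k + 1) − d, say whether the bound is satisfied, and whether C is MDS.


Singleton RHS = n − k + 1 = 17, slack = -2, bound violated (no such code; not MDS).

Singleton bound: d ≤ n − k + 1.
Here n = 19, k = 3, so n − k + 1 = 17.
Given d = 19, check d ≤ 17: NO.
Slack = (n − k + 1) − d = -2.
The slack is negative: d = 19 exceeds n − k + 1 = 17 by 2, so the Singleton bound is violated and no linear [19, 3, 19]_9 code can exist. In particular it is not MDS (MDS requires d = n − k + 1 exactly).
Description: the claimed parameters are [19, 3, 19]_9; such a code would be impossible (violates the Singleton bound).


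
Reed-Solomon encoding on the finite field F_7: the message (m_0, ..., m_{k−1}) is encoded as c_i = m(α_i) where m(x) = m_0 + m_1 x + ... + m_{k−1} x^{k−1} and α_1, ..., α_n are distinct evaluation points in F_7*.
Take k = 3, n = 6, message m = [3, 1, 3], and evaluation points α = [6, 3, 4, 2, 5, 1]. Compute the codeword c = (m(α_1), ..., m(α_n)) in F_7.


c = [5, 5, 6, 3, 6, 0]

Message polynomial: m(x) = 3 + 1·x + 3·x^2 (mod 7).
For each evaluation point α_i, compute m(α_i) mod 7:
  α_1 = 6: Horner steps 3 → 5 → 5, so m(6) = 5.
  α_2 = 3: Horner steps 3 → 3 → 5, so m(3) = 5.
  α_3 = 4: Horner steps 3 → 6 → 6, so m(4) = 6.
  α_4 = 2: Horner steps 3 → 0 → 3, so m(2) = 3.
  α_5 = 5: Horner steps 3 → 2 → 6, so m(5) = 6.
  α_6 = 1: Horner steps 3 → 4 → 0, so m(1) = 0.
Codeword c = [5, 5, 6, 3, 6, 0] ∈ F_7^6.


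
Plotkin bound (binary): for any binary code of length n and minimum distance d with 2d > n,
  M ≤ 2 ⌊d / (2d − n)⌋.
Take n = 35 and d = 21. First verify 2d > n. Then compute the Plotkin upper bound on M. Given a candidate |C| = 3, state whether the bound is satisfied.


Plotkin bound M ≤ 6; given |C| = 3 ≤ bound (satisfied).

Check applicability: 2d = 42, n = 35.
2d − n = 7 > 0, so Plotkin applies.
Compute d/(2d−n) = 21/7 ≈ 3.0000.
⌊d/(2d−n)⌋ = 3.
Plotkin bound: M ≤ 2·3 = 6.
Given |C| = 3, check: satisfied.
This |C| is below the Plotkin bound.


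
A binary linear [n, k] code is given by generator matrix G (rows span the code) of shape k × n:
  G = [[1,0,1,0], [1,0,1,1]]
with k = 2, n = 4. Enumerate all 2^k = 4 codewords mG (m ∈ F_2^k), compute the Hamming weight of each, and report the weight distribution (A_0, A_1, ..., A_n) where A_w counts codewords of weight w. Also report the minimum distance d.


Weight distribution: A_0 = 1, A_1 = 1, A_2 = 1, A_3 = 1. Minimum distance d = 1.

Enumerate all 2^2 = 4 messages m ∈ F_2^2.
For each, compute codeword c = mG in F_2^4, then tally its weight.
  m = 00 → c = 0000, weight = 0.
  m = 10 → c = 1010, weight = 2.
  m = 01 → c = 1011, weight = 3.
  m = 11 → c = 0001, weight = 1.
Tally weights:
  weight 0: 1 codewords.
  weight 1: 1 codewords.
  weight 2: 1 codewords.
  weight 3: 1 codewords.
Minimum distance d = smallest w > 0 with A_w > 0 = 1.
Sanity: Σ A_w = 4 = 2^2 = 4 ✓.


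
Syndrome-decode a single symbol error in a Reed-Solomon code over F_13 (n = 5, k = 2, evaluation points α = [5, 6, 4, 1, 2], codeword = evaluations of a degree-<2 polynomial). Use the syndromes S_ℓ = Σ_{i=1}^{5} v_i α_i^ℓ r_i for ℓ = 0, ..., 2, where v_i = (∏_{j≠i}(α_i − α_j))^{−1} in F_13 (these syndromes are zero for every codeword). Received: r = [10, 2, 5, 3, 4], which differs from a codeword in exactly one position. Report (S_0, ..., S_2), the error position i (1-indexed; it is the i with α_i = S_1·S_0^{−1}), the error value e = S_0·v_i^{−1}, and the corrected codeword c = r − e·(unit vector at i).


S = (11, 9, 5), error at position 5, error magnitude e = 9, c = [10, 2, 5, 3, 8].

Step 1: column multipliers v_i = (∏_{j≠i}(α_i − α_j))^{−1} mod 13.
  i = 1 (α = 5): (5−6)(5−4)(5−1)(5−2) = (−1)·1·4·3 = −12 ≡ 1, so v_1 = 1^{−1} = 1 (mod 13).
  i = 2 (α = 6): (6−5)(6−4)(6−1)(6−2) = 1·2·5·4 = 40 ≡ 1, so v_2 = 1^{−1} = 1 (mod 13).
  i = 3 (α = 4): (4−5)(4−6)(4−1)(4−2) = (−1)·(−2)·3·2 = 12 ≡ 12, so v_3 = 12^{−1} = 12 (mod 13).
  i = 4 (α = 1): (1−5)(1−6)(1−4)(1−2) = (−4)·(−5)·(−3)·(−1) = 60 ≡ 8, so v_4 = 8^{−1} = 5 (mod 13).
  i = 5 (α = 2): (2−5)(2−6)(2−4)(2−1) = (−3)·(−4)·(−2)·1 = −24 ≡ 2, so v_5 = 2^{−1} = 7 (mod 13).
  v = [1, 1, 12, 5, 7].
Step 2: syndromes of r = [10, 2, 5, 3, 4] (all sums mod 13).
  S_0 = Σ v_i r_i = 1·10 + 1·2 + 12·5 + 5·3 + 7·4 = 115 ≡ 11.
  S_1 = Σ v_i α_i r_i = 1·5·10 + 1·6·2 + 12·4·5 + 5·1·3 + 7·2·4 = 373 ≡ 9.
  α_i^2 mod 13 = [12, 10, 3, 1, 4].
  S_2 = Σ v_i α_i^2 r_i = 1·12·10 + 1·10·2 + 12·3·5 + 5·1·3 + 7·4·4 = 447 ≡ 5.
  S = (11, 9, 5) ≠ 0, so r is not a codeword (an error is present).
Step 3: locate the error. For a single error e at position i, S_ℓ = v_i·e·α_i^ℓ, so α_err = S_1/S_0.
  S_0^{−1} = 11^{−1} = 6 (mod 13), so α_err = 9·6 = 54 ≡ 2 = α_5. Error position i = 5.
  Consistency check: S_2/S_1 = 5·3 = 15 ≡ 2 = α_err ✓ (single-error assumption holds).
Step 4: error magnitude e = S_0/v_5 = S_0·∏_{j≠5}(α_5 − α_j) = 11·2 = 22 ≡ 9 (mod 13).
Step 5: correct position 5: c_5 = r_5 − e = 4 − 9 ≡ 8 (mod 13). Hence c = [10, 2, 5, 3, 8].
  Check: interpolating c through the α_i gives m(x) = 11 + 5·x (degree < 2) with m(α_i) = c_i for every i, so c is indeed a codeword.


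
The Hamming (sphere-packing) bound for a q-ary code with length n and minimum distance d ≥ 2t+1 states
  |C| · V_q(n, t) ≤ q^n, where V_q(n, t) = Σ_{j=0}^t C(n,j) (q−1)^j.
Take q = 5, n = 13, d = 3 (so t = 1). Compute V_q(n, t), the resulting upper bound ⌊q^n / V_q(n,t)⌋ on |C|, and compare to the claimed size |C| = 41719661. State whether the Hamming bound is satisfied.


V_q(n, t) = 53, q^n = 1220703125, Hamming bound = 23032134, |C| = 41719661 > bound (violated).

Step 1: Compute V_q(n, t) = Σ_{j=0}^1 C(n, j) (q−1)^j.
  j = 0: C(13,0)·(4)^0 = 1·1 = 1.
  j = 1: C(13,1)·(4)^1 = 13·4 = 52.
  V_q(n, t) = 1 + 52 = 53.
Step 2: q^n = 5^13 = 1220703125.
Step 3: Hamming bound ⌊q^n / V_q(n,t)⌋ = ⌊1220703125/53⌋ = 23032134.
Step 4: Compare |C| = 41719661 to 23032134: violated.
The claimed |C| lies above the Hamming bound, so no 5-ary code of length 13 with d ≥ 3 can have 41719661 codewords.


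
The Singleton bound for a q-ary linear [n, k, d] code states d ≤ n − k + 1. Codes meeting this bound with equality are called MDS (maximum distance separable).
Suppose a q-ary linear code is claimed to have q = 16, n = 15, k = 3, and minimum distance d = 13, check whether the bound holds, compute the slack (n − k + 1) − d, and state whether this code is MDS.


Singleton RHS = n − k + 1 = 13, slack = 0, bound satisfied, MDS.

Singleton bound: d ≤ n − k + 1.
Here n = 15, k = 3, so n − k + 1 = 13.
Given d = 13, check d ≤ 13: YES.
Slack = (n − k + 1) − d = 0.
The code is MDS (slack = 0).
Description: the claimed parameters are [15, 3, 13]_16; such a code would be MDS (meets Singleton bound).


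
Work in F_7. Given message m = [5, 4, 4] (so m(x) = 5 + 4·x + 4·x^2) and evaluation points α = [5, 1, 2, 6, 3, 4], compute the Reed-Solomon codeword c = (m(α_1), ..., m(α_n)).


c = [6, 6, 1, 5, 4, 1]

Message polynomial: m(x) = 5 + 4·x + 4·x^2 (mod 7).
For each evaluation point α_i, compute m(α_i) mod 7:
  α_1 = 5: Horner steps 4 → 3 → 6, so m(5) = 6.
  α_2 = 1: Horner steps 4 → 1 → 6, so m(1) = 6.
  α_3 = 2: Horner steps 4 → 5 → 1, so m(2) = 1.
  α_4 = 6: Horner steps 4 → 0 → 5, so m(6) = 5.
  α_5 = 3: Horner steps 4 → 2 → 4, so m(3) = 4.
  α_6 = 4: Horner steps 4 → 6 → 1, so m(4) = 1.
Codeword c = [6, 6, 1, 5, 4, 1] ∈ F_7^6.


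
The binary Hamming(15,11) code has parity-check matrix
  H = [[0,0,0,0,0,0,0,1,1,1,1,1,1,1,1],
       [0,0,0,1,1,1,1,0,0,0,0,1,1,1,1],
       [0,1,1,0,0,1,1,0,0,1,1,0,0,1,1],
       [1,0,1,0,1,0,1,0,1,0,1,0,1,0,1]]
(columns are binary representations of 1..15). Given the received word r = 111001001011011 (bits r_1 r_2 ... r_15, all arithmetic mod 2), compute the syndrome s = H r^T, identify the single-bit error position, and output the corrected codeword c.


s = (1, 0, 0, 1)^T, error position = 9, corrected codeword c = 111001000011011

Compute s = H r^T mod 2 one row at a time:
  s_1 = 0 + 1 + 0 + 1 + 1 + 0 + 1 + 1 = 5 ≡ 1 (mod 2).
  s_2 = 0 + 0 + 1 + 0 + 1 + 0 + 1 + 1 = 4 ≡ 0 (mod 2).
  s_3 = 1 + 1 + 1 + 0 + 0 + 1 + 1 + 1 = 6 ≡ 0 (mod 2).
  s_4 = 1 + 1 + 0 + 0 + 1 + 1 + 0 + 1 = 5 ≡ 1 (mod 2).
s = (1, 0, 0, 1)^T — this equals column 9 of H (binary 1001), so error is at position 9.
Correct: flip bit 9 of r = 111001001011011 to get c = 111001000011011.


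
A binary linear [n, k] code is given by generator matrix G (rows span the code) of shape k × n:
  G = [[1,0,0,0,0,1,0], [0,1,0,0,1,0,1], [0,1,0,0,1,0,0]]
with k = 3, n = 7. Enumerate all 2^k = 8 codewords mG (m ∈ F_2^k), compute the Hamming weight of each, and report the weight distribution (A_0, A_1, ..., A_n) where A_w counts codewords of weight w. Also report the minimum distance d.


Weight distribution: A_0 = 1, A_1 = 1, A_2 = 2, A_3 = 2, A_4 = 1, A_5 = 1. Minimum distance d = 1.

Enumerate all 2^3 = 8 messages m ∈ F_2^3.
For each, compute codeword c = mG in F_2^7, then tally its weight.
  m = 000 → c = 0000000, weight = 0.
  m = 100 → c = 1000010, weight = 2.
  m = 010 → c = 0100101, weight = 3.
  m = 110 → c = 1100111, weight = 5.
  m = 001 → c = 0100100, weight = 2.
  m = 101 → c = 1100110, weight = 4.
  m = 011 → c = 0000001, weight = 1.
  m = 111 → c = 1000011, weight = 3.
Tally weights:
  weight 0: 1 codewords.
  weight 1: 1 codewords.
  weight 2: 2 codewords.
  weight 3: 2 codewords.
  weight 4: 1 codewords.
  weight 5: 1 codewords.
Minimum distance d = smallest w > 0 with A_w > 0 = 1.
Sanity: Σ A_w = 8 = 2^3 = 8 ✓.


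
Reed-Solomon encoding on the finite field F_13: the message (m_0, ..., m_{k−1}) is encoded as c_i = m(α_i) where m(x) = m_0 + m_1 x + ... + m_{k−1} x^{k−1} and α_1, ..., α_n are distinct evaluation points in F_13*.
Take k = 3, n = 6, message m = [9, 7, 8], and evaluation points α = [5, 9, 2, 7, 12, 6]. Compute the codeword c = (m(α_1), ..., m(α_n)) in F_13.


c = [10, 5, 3, 8, 10, 1]

Message polynomial: m(x) = 9 + 7·x + 8·x^2 (mod 13).
For each evaluation point α_i, compute m(α_i) mod 13:
  α_1 = 5: Horner steps 8 → 8 → 10, so m(5) = 10.
  α_2 = 9: Horner steps 8 → 1 → 5, so m(9) = 5.
  α_3 = 2: Horner steps 8 → 10 → 3, so m(2) = 3.
  α_4 = 7: Horner steps 8 → 11 → 8, so m(7) = 8.
  α_5 = 12: Horner steps 8 → 12 → 10, so m(12) = 10.
  α_6 = 6: Horner steps 8 → 3 → 1, so m(6) = 1.
Codeword c = [10, 5, 3, 8, 10, 1] ∈ F_13^6.


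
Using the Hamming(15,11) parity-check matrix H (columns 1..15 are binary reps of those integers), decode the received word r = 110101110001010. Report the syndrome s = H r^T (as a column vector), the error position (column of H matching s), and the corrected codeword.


s = (1, 1, 0, 0)^T, error position = 12, corrected codeword c = 110101110000010

Compute s = H r^T mod 2 one row at a time:
  s_1 = 1 + 0 + 0 + 0 + 1 + 0 + 1 + 0 = 3 ≡ 1 (mod 2).
  s_2 = 1 + 0 + 1 + 1 + 1 + 0 + 1 + 0 = 5 ≡ 1 (mod 2).
  s_3 = 1 + 0 + 1 + 1 + 0 + 0 + 1 + 0 = 4 ≡ 0 (mod 2).
  s_4 = 1 + 0 + 0 + 1 + 0 + 0 + 0 + 0 = 2 ≡ 0 (mod 2).
s = (1, 1, 0, 0)^T — this equals column 12 of H (binary 1100), so error is at position 12.
Correct: flip bit 12 of r = 110101110001010 to get c = 110101110000010.


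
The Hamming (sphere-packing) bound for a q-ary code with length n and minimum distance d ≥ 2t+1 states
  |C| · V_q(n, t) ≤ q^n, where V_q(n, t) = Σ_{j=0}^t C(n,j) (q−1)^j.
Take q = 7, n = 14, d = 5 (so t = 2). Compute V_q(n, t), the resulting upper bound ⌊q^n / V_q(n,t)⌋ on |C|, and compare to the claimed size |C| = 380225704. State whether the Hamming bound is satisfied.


V_q(n, t) = 3361, q^n = 678223072849, Hamming bound = 201792047, |C| = 380225704 > bound (violated).

Step 1: Compute V_q(n, t) = Σ_{j=0}^2 C(n, j) (q−1)^j.
  j = 0: C(14,0)·(6)^0 = 1·1 = 1.
  j = 1: C(14,1)·(6)^1 = 14·6 = 84.
  j = 2: C(14,2)·(6)^2 = 91·36 = 3276.
  V_q(n, t) = 1 + 84 + 3276 = 3361.
Step 2: q^n = 7^14 = 678223072849.
Step 3: Hamming bound ⌊q^n / V_q(n,t)⌋ = ⌊678223072849/3361⌋ = 201792047.
Step 4: Compare |C| = 380225704 to 201792047: violated.
The claimed |C| lies above the Hamming bound, so no 7-ary code of length 14 with d ≥ 5 can have 380225704 codewords.


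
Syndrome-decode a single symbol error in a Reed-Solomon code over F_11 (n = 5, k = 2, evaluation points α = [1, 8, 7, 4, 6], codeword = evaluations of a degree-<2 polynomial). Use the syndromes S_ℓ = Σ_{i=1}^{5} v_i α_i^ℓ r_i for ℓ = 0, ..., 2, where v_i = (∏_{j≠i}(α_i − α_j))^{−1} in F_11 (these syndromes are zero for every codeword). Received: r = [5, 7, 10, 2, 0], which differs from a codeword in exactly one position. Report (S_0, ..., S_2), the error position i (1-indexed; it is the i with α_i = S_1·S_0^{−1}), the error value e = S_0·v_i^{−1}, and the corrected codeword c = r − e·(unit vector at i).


S = (9, 6, 4), error at position 2, error magnitude e = 9, c = [5, 9, 10, 2, 0].

Step 1: column multipliers v_i = (∏_{j≠i}(α_i − α_j))^{−1} mod 11.
  i = 1 (α = 1): (1−8)(1−7)(1−4)(1−6) = (−7)·(−6)·(−3)·(−5) = 630 ≡ 3, so v_1 = 3^{−1} = 4 (mod 11).
  i = 2 (α = 8): (8−1)(8−7)(8−4)(8−6) = 7·1·4·2 = 56 ≡ 1, so v_2 = 1^{−1} = 1 (mod 11).
  i = 3 (α = 7): (7−1)(7−8)(7−4)(7−6) = 6·(−1)·3·1 = −18 ≡ 4, so v_3 = 4^{−1} = 3 (mod 11).
  i = 4 (α = 4): (4−1)(4−8)(4−7)(4−6) = 3·(−4)·(−3)·(−2) = −72 ≡ 5, so v_4 = 5^{−1} = 9 (mod 11).
  i = 5 (α = 6): (6−1)(6−8)(6−7)(6−4) = 5·(−2)·(−1)·2 = 20 ≡ 9, so v_5 = 9^{−1} = 5 (mod 11).
  v = [4, 1, 3, 9, 5].
Step 2: syndromes of r = [5, 7, 10, 2, 0] (all sums mod 11).
  S_0 = Σ v_i r_i = 4·5 + 1·7 + 3·10 + 9·2 + 5·0 = 75 ≡ 9.
  S_1 = Σ v_i α_i r_i = 4·1·5 + 1·8·7 + 3·7·10 + 9·4·2 + 5·6·0 = 358 ≡ 6.
  α_i^2 mod 11 = [1, 9, 5, 5, 3].
  S_2 = Σ v_i α_i^2 r_i = 4·1·5 + 1·9·7 + 3·5·10 + 9·5·2 + 5·3·0 = 323 ≡ 4.
  S = (9, 6, 4) ≠ 0, so r is not a codeword (an error is present).
Step 3: locate the error. For a single error e at position i, S_ℓ = v_i·e·α_i^ℓ, so α_err = S_1/S_0.
  S_0^{−1} = 9^{−1} = 5 (mod 11), so α_err = 6·5 = 30 ≡ 8 = α_2. Error position i = 2.
  Consistency check: S_2/S_1 = 4·2 = 8 ≡ 8 = α_err ✓ (single-error assumption holds).
Step 4: error magnitude e = S_0/v_2 = S_0·∏_{j≠2}(α_2 − α_j) = 9·1 = 9 ≡ 9 (mod 11).
Step 5: correct position 2: c_2 = r_2 − e = 7 − 9 ≡ 9 (mod 11). Hence c = [5, 9, 10, 2, 0].
  Check: interpolating c through the α_i gives m(x) = 6 + 10·x (degree < 2) with m(α_i) = c_i for every i, so c is indeed a codeword.


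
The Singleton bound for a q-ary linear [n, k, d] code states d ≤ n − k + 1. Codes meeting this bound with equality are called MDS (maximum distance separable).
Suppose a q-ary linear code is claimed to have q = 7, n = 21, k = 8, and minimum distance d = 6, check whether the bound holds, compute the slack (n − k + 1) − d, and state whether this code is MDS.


Singleton RHS = n − k + 1 = 14, slack = 8, bound satisfied, not MDS.

Singleton bound: d ≤ n − k + 1.
Here n = 21, k = 8, so n − k + 1 = 14.
Given d = 6, check d ≤ 14: YES.
Slack = (n − k + 1) − d = 8.
The code is NOT MDS (slack = 8 > 0).
Description: the claimed parameters are [21, 8, 6]_7; such a code would be non-MDS.


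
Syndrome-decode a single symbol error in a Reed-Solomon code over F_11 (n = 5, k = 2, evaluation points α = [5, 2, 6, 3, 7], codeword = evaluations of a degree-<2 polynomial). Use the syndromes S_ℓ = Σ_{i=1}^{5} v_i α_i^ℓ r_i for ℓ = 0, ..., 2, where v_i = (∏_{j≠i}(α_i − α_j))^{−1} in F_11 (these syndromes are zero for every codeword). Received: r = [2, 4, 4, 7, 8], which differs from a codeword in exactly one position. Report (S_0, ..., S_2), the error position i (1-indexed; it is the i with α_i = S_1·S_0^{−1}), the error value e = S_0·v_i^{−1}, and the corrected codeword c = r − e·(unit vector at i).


S = (1, 6, 3), error at position 3, error magnitude e = 10, c = [2, 4, 5, 7, 8].

Step 1: column multipliers v_i = (∏_{j≠i}(α_i − α_j))^{−1} mod 11.
  i = 1 (α = 5): (5−2)(5−6)(5−3)(5−7) = 3·(−1)·2·(−2) = 12 ≡ 1, so v_1 = 1^{−1} = 1 (mod 11).
  i = 2 (α = 2): (2−5)(2−6)(2−3)(2−7) = (−3)·(−4)·(−1)·(−5) = 60 ≡ 5, so v_2 = 5^{−1} = 9 (mod 11).
  i = 3 (α = 6): (6−5)(6−2)(6−3)(6−7) = 1·4·3·(−1) = −12 ≡ 10, so v_3 = 10^{−1} = 10 (mod 11).
  i = 4 (α = 3): (3−5)(3−2)(3−6)(3−7) = (−2)·1·(−3)·(−4) = −24 ≡ 9, so v_4 = 9^{−1} = 5 (mod 11).
  i = 5 (α = 7): (7−5)(7−2)(7−6)(7−3) = 2·5·1·4 = 40 ≡ 7, so v_5 = 7^{−1} = 8 (mod 11).
  v = [1, 9, 10, 5, 8].
Step 2: syndromes of r = [2, 4, 4, 7, 8] (all sums mod 11).
  S_0 = Σ v_i r_i = 1·2 + 9·4 + 10·4 + 5·7 + 8·8 = 177 ≡ 1.
  S_1 = Σ v_i α_i r_i = 1·5·2 + 9·2·4 + 10·6·4 + 5·3·7 + 8·7·8 = 875 ≡ 6.
  α_i^2 mod 11 = [3, 4, 3, 9, 5].
  S_2 = Σ v_i α_i^2 r_i = 1·3·2 + 9·4·4 + 10·3·4 + 5·9·7 + 8·5·8 = 905 ≡ 3.
  S = (1, 6, 3) ≠ 0, so r is not a codeword (an error is present).
Step 3: locate the error. For a single error e at position i, S_ℓ = v_i·e·α_i^ℓ, so α_err = S_1/S_0.
  S_0^{−1} = 1^{−1} = 1 (mod 11), so α_err = 6·1 = 6 ≡ 6 = α_3. Error position i = 3.
  Consistency check: S_2/S_1 = 3·2 = 6 ≡ 6 = α_err ✓ (single-error assumption holds).
Step 4: error magnitude e = S_0/v_3 = S_0·∏_{j≠3}(α_3 − α_j) = 1·10 = 10 ≡ 10 (mod 11).
Step 5: correct position 3: c_3 = r_3 − e = 4 − 10 ≡ 5 (mod 11). Hence c = [2, 4, 5, 7, 8].
  Check: interpolating c through the α_i gives m(x) = 9 + 3·x (degree < 2) with m(α_i) = c_i for every i, so c is indeed a codeword.


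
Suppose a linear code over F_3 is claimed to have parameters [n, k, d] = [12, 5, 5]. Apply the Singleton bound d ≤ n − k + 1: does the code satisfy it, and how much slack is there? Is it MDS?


Singleton RHS = n − k + 1 = 8, slack = 3, bound satisfied, not MDS.

Singleton bound: d ≤ n − k + 1.
Here n = 12, k = 5, so n − k + 1 = 8.
Given d = 5, check d ≤ 8: YES.
Slack = (n − k + 1) − d = 3.
The code is NOT MDS (slack = 3 > 0).
Description: the claimed parameters are [12, 5, 5]_3; such a code would be non-MDS.


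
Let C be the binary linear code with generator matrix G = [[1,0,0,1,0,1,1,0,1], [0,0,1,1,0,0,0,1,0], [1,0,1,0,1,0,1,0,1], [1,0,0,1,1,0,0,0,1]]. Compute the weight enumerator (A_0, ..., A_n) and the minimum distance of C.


Weight distribution: A_0 = 1, A_2 = 1, A_3 = 4, A_4 = 3, A_5 = 4, A_6 = 3. Minimum distance d = 2.

Enumerate all 2^4 = 16 messages m ∈ F_2^4.
For each, compute codeword c = mG in F_2^9, then tally its weight.
  m = 0000 → c = 000000000, weight = 0.
  m = 1000 → c = 100101101, weight = 5.
  m = 0100 → c = 001100010, weight = 3.
  m = 1100 → c = 101001111, weight = 6.
  m = 0010 → c = 101010101, weight = 5.
  m = 1010 → c = 001111000, weight = 4.
  m = 0110 → c = 100110111, weight = 6.
  m = 1110 → c = 000011010, weight = 3.
  m = 0001 → c = 100110001, weight = 4.
  m = 1001 → c = 000011100, weight = 3.
  m = 0101 → c = 101010011, weight = 5.
  m = 1101 → c = 001111110, weight = 6.
  m = 0011 → c = 001100100, weight = 3.
  m = 1011 → c = 101001001, weight = 4.
  m = 0111 → c = 000000110, weight = 2.
  m = 1111 → c = 100101011, weight = 5.
Tally weights:
  weight 0: 1 codewords.
  weight 2: 1 codewords.
  weight 3: 4 codewords.
  weight 4: 3 codewords.
  weight 5: 4 codewords.
  weight 6: 3 codewords.
Minimum distance d = smallest w > 0 with A_w > 0 = 2.
Sanity: Σ A_w = 16 = 2^4 = 16 ✓.


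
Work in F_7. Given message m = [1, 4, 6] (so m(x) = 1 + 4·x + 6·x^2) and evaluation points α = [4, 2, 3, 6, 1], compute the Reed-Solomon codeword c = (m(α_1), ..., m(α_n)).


c = [1, 5, 4, 3, 4]

Message polynomial: m(x) = 1 + 4·x + 6·x^2 (mod 7).
For each evaluation point α_i, compute m(α_i) mod 7:
  α_1 = 4: Horner steps 6 → 0 → 1, so m(4) = 1.
  α_2 = 2: Horner steps 6 → 2 → 5, so m(2) = 5.
  α_3 = 3: Horner steps 6 → 1 → 4, so m(3) = 4.
  α_4 = 6: Horner steps 6 → 5 → 3, so m(6) = 3.
  α_5 = 1: Horner steps 6 → 3 → 4, so m(1) = 4.
Codeword c = [1, 5, 4, 3, 4] ∈ F_7^5.


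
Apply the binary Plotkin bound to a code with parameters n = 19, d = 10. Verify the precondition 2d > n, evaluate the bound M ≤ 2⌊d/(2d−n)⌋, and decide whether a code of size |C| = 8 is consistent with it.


Plotkin bound M ≤ 20; given |C| = 8 ≤ bound (satisfied).

Check applicability: 2d = 20, n = 19.
2d − n = 1 > 0, so Plotkin applies.
Compute d/(2d−n) = 10/1 ≈ 10.0000.
⌊d/(2d−n)⌋ = 10.
Plotkin bound: M ≤ 2·10 = 20.
Given |C| = 8, check: satisfied.
This |C| is below the Plotkin bound.


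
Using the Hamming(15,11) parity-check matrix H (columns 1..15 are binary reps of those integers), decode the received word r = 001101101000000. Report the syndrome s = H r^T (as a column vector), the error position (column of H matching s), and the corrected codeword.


s = (1, 1, 1, 1)^T, error position = 15, corrected codeword c = 001101101000001

Compute s = H r^T mod 2 one row at a time:
  s_1 = 0 + 1 + 0 + 0 + 0 + 0 + 0 + 0 = 1 ≡ 1 (mod 2).
  s_2 = 1 + 0 + 1 + 1 + 0 + 0 + 0 + 0 = 3 ≡ 1 (mod 2).
  s_3 = 0 + 1 + 1 + 1 + 0 + 0 + 0 + 0 = 3 ≡ 1 (mod 2).
  s_4 = 0 + 1 + 0 + 1 + 1 + 0 + 0 + 0 = 3 ≡ 1 (mod 2).
s = (1, 1, 1, 1)^T — this equals column 15 of H (binary 1111), so error is at position 15.
Correct: flip bit 15 of r = 001101101000000 to get c = 001101101000001.


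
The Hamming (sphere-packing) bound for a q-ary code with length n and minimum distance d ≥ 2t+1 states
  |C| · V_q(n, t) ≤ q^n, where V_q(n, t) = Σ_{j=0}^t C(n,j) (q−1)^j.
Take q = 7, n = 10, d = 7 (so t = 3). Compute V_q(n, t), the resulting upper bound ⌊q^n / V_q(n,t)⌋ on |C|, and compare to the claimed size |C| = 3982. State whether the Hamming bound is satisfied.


V_q(n, t) = 27601, q^n = 282475249, Hamming bound = 10234, |C| = 3982 ≤ bound (satisfied).

Step 1: Compute V_q(n, t) = Σ_{j=0}^3 C(n, j) (q−1)^j.
  j = 0: C(10,0)·(6)^0 = 1·1 = 1.
  j = 1: C(10,1)·(6)^1 = 10·6 = 60.
  j = 2: C(10,2)·(6)^2 = 45·36 = 1620.
  j = 3: C(10,3)·(6)^3 = 120·216 = 25920.
  V_q(n, t) = 1 + 60 + 1620 + 25920 = 27601.
Step 2: q^n = 7^10 = 282475249.
Step 3: Hamming bound ⌊q^n / V_q(n,t)⌋ = ⌊282475249/27601⌋ = 10234.
Step 4: Compare |C| = 3982 to 10234: satisfied.
The claimed |C| lies below the Hamming bound.


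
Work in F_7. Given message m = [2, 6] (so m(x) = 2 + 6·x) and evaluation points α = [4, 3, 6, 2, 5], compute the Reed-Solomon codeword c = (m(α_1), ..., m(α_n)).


c = [5, 6, 3, 0, 4]

Message polynomial: m(x) = 2 + 6·x (mod 7).
For each evaluation point α_i, compute m(α_i) mod 7:
  α_1 = 4: Horner steps 6 → 5, so m(4) = 5.
  α_2 = 3: Horner steps 6 → 6, so m(3) = 6.
  α_3 = 6: Horner steps 6 → 3, so m(6) = 3.
  α_4 = 2: Horner steps 6 → 0, so m(2) = 0.
  α_5 = 5: Horner steps 6 → 4, so m(5) = 4.
Codeword c = [5, 6, 3, 0, 4] ∈ F_7^5.


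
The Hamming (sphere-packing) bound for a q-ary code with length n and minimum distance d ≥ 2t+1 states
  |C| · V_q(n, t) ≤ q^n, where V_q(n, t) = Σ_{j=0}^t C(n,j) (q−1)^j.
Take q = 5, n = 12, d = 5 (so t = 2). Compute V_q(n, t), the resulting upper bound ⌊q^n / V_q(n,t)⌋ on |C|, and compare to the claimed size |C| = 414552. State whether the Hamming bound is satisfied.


V_q(n, t) = 1105, q^n = 244140625, Hamming bound = 220941, |C| = 414552 > bound (violated).

Step 1: Compute V_q(n, t) = Σ_{j=0}^2 C(n, j) (q−1)^j.
  j = 0: C(12,0)·(4)^0 = 1·1 = 1.
  j = 1: C(12,1)·(4)^1 = 12·4 = 48.
  j = 2: C(12,2)·(4)^2 = 66·16 = 1056.
  V_q(n, t) = 1 + 48 + 1056 = 1105.
Step 2: q^n = 5^12 = 244140625.
Step 3: Hamming bound ⌊q^n / V_q(n,t)⌋ = ⌊244140625/1105⌋ = 220941.
Step 4: Compare |C| = 414552 to 220941: violated.
The claimed |C| lies above the Hamming bound, so no 5-ary code of length 12 with d ≥ 5 can have 414552 codewords.


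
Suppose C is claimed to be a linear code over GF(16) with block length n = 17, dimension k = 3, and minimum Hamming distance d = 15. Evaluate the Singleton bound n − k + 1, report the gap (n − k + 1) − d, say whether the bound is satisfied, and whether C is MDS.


Singleton RHS = n − k + 1 = 15, slack = 0, bound satisfied, MDS.

Singleton bound: d ≤ n − k + 1.
Here n = 17, k = 3, so n − k + 1 = 15.
Given d = 15, check d ≤ 15: YES.
Slack = (n − k + 1) − d = 0.
The code is MDS (slack = 0).
Description: the claimed parameters are [17, 3, 15]_16; such a code would be MDS (meets Singleton bound).


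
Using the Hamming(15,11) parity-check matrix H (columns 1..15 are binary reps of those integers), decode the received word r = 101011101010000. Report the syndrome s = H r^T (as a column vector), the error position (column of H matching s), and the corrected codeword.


s = (0, 1, 0, 0)^T, error position = 4, corrected codeword c = 101111101010000

Compute s = H r^T mod 2 one row at a time:
  s_1 = 0 + 1 + 0 + 1 + 0 + 0 + 0 + 0 = 2 ≡ 0 (mod 2).
  s_2 = 0 + 1 + 1 + 1 + 0 + 0 + 0 + 0 = 3 ≡ 1 (mod 2).
  s_3 = 0 + 1 + 1 + 1 + 0 + 1 + 0 + 0 = 4 ≡ 0 (mod 2).
  s_4 = 1 + 1 + 1 + 1 + 1 + 1 + 0 + 0 = 6 ≡ 0 (mod 2).
s = (0, 1, 0, 0)^T — this equals column 4 of H (binary 0100), so error is at position 4.
Correct: flip bit 4 of r = 101011101010000 to get c = 101111101010000.


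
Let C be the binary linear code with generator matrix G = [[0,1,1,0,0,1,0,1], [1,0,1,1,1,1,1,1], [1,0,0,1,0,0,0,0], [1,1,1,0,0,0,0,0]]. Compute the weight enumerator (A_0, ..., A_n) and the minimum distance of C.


Weight distribution: A_0 = 1, A_2 = 1, A_3 = 5, A_4 = 3, A_5 = 2, A_6 = 3, A_7 = 1. Minimum distance d = 2.

Enumerate all 2^4 = 16 messages m ∈ F_2^4.
For each, compute codeword c = mG in F_2^8, then tally its weight.
  m = 0000 → c = 00000000, weight = 0.
  m = 1000 → c = 01100101, weight = 4.
  m = 0100 → c = 10111111, weight = 7.
  m = 1100 → c = 11011010, weight = 5.
  m = 0010 → c = 10010000, weight = 2.
  m = 1010 → c = 11110101, weight = 6.
  m = 0110 → c = 00101111, weight = 5.
  m = 1110 → c = 01001010, weight = 3.
  m = 0001 → c = 11100000, weight = 3.
  m = 1001 → c = 10000101, weight = 3.
  m = 0101 → c = 01011111, weight = 6.
  m = 1101 → c = 00111010, weight = 4.
  m = 0011 → c = 01110000, weight = 3.
  m = 1011 → c = 00010101, weight = 3.
  m = 0111 → c = 11001111, weight = 6.
  m = 1111 → c = 10101010, weight = 4.
Tally weights:
  weight 0: 1 codewords.
  weight 2: 1 codewords.
  weight 3: 5 codewords.
  weight 4: 3 codewords.
  weight 5: 2 codewords.
  weight 6: 3 codewords.
  weight 7: 1 codewords.
Minimum distance d = smallest w > 0 with A_w > 0 = 2.
Sanity: Σ A_w = 16 = 2^4 = 16 ✓.


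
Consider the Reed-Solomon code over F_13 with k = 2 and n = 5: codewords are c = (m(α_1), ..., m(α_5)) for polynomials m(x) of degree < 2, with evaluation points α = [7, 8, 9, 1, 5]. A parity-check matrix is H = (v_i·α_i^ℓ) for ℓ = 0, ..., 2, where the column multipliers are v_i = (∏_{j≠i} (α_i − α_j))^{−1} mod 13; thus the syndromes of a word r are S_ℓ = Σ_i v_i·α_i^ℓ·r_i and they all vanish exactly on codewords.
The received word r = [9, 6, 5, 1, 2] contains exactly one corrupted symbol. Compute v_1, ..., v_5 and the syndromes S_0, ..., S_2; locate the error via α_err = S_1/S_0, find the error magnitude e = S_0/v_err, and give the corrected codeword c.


S = (11, 8, 7), error at position 3, error magnitude e = 2, c = [9, 6, 3, 1, 2].

Step 1: column multipliers v_i = (∏_{j≠i}(α_i − α_j))^{−1} mod 13.
  i = 1 (α = 7): (7−8)(7−9)(7−1)(7−5) = (−1)·(−2)·6·2 = 24 ≡ 11, so v_1 = 11^{−1} = 6 (mod 13).
  i = 2 (α = 8): (8−7)(8−9)(8−1)(8−5) = 1·(−1)·7·3 = −21 ≡ 5, so v_2 = 5^{−1} = 8 (mod 13).
  i = 3 (α = 9): (9−7)(9−8)(9−1)(9−5) = 2·1·8·4 = 64 ≡ 12, so v_3 = 12^{−1} = 12 (mod 13).
  i = 4 (α = 1): (1−7)(1−8)(1−9)(1−5) = (−6)·(−7)·(−8)·(−4) = 1344 ≡ 5, so v_4 = 5^{−1} = 8 (mod 13).
  i = 5 (α = 5): (5−7)(5−8)(5−9)(5−1) = (−2)·(−3)·(−4)·4 = −96 ≡ 8, so v_5 = 8^{−1} = 5 (mod 13).
  v = [6, 8, 12, 8, 5].
Step 2: syndromes of r = [9, 6, 5, 1, 2] (all sums mod 13).
  S_0 = Σ v_i r_i = 6·9 + 8·6 + 12·5 + 8·1 + 5·2 = 180 ≡ 11.
  S_1 = Σ v_i α_i r_i = 6·7·9 + 8·8·6 + 12·9·5 + 8·1·1 + 5·5·2 = 1360 ≡ 8.
  α_i^2 mod 13 = [10, 12, 3, 1, 12].
  S_2 = Σ v_i α_i^2 r_i = 6·10·9 + 8·12·6 + 12·3·5 + 8·1·1 + 5·12·2 = 1424 ≡ 7.
  S = (11, 8, 7) ≠ 0, so r is not a codeword (an error is present).
Step 3: locate the error. For a single error e at position i, S_ℓ = v_i·e·α_i^ℓ, so α_err = S_1/S_0.
  S_0^{−1} = 11^{−1} = 6 (mod 13), so α_err = 8·6 = 48 ≡ 9 = α_3. Error position i = 3.
  Consistency check: S_2/S_1 = 7·5 = 35 ≡ 9 = α_err ✓ (single-error assumption holds).
Step 4: error magnitude e = S_0/v_3 = S_0·∏_{j≠3}(α_3 − α_j) = 11·12 = 132 ≡ 2 (mod 13).
Step 5: correct position 3: c_3 = r_3 − e = 5 − 2 ≡ 3 (mod 13). Hence c = [9, 6, 3, 1, 2].
  Check: interpolating c through the α_i gives m(x) = 4 + 10·x (degree < 2) with m(α_i) = c_i for every i, so c is indeed a codeword.


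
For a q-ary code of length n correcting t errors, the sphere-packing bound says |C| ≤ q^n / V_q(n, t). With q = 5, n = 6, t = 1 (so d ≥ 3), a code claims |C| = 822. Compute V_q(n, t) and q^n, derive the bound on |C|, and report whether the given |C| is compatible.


V_q(n, t) = 25, q^n = 15625, Hamming bound = 625, |C| = 822 > bound (violated).

Step 1: Compute V_q(n, t) = Σ_{j=0}^1 C(n, j) (q−1)^j.
  j = 0: C(6,0)·(4)^0 = 1·1 = 1.
  j = 1: C(6,1)·(4)^1 = 6·4 = 24.
  V_q(n, t) = 1 + 24 = 25.
Step 2: q^n = 5^6 = 15625.
Step 3: Hamming bound ⌊q^n / V_q(n,t)⌋ = ⌊15625/25⌋ = 625.
Step 4: Compare |C| = 822 to 625: violated.
The claimed |C| lies above the Hamming bound, so no 5-ary code of length 6 with d ≥ 3 can have 822 codewords.


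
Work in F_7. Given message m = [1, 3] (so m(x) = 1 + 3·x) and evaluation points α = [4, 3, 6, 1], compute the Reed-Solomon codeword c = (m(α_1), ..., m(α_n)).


c = [6, 3, 5, 4]

Message polynomial: m(x) = 1 + 3·x (mod 7).
For each evaluation point α_i, compute m(α_i) mod 7:
  α_1 = 4: Horner steps 3 → 6, so m(4) = 6.
  α_2 = 3: Horner steps 3 → 3, so m(3) = 3.
  α_3 = 6: Horner steps 3 → 5, so m(6) = 5.
  α_4 = 1: Horner steps 3 → 4, so m(1) = 4.
Codeword c = [6, 3, 5, 4] ∈ F_7^4.


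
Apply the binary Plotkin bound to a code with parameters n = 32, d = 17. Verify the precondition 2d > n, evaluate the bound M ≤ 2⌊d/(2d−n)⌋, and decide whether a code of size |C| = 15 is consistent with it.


Plotkin bound M ≤ 16; given |C| = 15 ≤ bound (satisfied).

Check applicability: 2d = 34, n = 32.
2d − n = 2 > 0, so Plotkin applies.
Compute d/(2d−n) = 17/2 ≈ 8.5000.
⌊d/(2d−n)⌋ = 8.
Plotkin bound: M ≤ 2·8 = 16.
Given |C| = 15, check: satisfied.
This |C| is below the Plotkin bound.


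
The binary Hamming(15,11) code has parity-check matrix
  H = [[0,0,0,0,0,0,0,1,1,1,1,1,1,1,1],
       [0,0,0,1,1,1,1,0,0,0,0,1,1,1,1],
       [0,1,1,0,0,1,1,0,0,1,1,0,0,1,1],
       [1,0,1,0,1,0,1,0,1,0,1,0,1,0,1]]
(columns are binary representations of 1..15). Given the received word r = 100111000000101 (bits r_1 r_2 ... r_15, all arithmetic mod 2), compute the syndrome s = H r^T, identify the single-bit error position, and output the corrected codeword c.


s = (0, 1, 0, 0)^T, error position = 4, corrected codeword c = 100011000000101

Compute s = H r^T mod 2 one row at a time:
  s_1 = 0 + 0 + 0 + 0 + 0 + 1 + 0 + 1 = 2 ≡ 0 (mod 2).
  s_2 = 1 + 1 + 1 + 0 + 0 + 1 + 0 + 1 = 5 ≡ 1 (mod 2).
  s_3 = 0 + 0 + 1 + 0 + 0 + 0 + 0 + 1 = 2 ≡ 0 (mod 2).
  s_4 = 1 + 0 + 1 + 0 + 0 + 0 + 1 + 1 = 4 ≡ 0 (mod 2).
s = (0, 1, 0, 0)^T — this equals column 4 of H (binary 0100), so error is at position 4.
Correct: flip bit 4 of r = 100111000000101 to get c = 100011000000101.


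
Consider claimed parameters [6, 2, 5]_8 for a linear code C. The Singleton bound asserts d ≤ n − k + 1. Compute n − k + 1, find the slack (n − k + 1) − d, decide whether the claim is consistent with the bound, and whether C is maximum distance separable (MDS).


Singleton RHS = n − k + 1 = 5, slack = 0, bound satisfied, MDS.

Singleton bound: d ≤ n − k + 1.
Here n = 6, k = 2, so n − k + 1 = 5.
Given d = 5, check d ≤ 5: YES.
Slack = (n − k + 1) − d = 0.
The code is MDS (slack = 0).
Description: the claimed parameters are [6, 2, 5]_8; such a code would be MDS (meets Singleton bound).


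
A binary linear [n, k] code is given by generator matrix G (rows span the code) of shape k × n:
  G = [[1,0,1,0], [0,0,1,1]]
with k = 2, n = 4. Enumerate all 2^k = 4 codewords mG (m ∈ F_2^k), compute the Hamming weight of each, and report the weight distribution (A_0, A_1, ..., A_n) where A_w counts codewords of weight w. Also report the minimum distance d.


Weight distribution: A_0 = 1, A_2 = 3. Minimum distance d = 2.

Enumerate all 2^2 = 4 messages m ∈ F_2^2.
For each, compute codeword c = mG in F_2^4, then tally its weight.
  m = 00 → c = 0000, weight = 0.
  m = 10 → c = 1010, weight = 2.
  m = 01 → c = 0011, weight = 2.
  m = 11 → c = 1001, weight = 2.
Tally weights:
  weight 0: 1 codewords.
  weight 2: 3 codewords.
Minimum distance d = smallest w > 0 with A_w > 0 = 2.
Sanity: Σ A_w = 4 = 2^2 = 4 ✓.


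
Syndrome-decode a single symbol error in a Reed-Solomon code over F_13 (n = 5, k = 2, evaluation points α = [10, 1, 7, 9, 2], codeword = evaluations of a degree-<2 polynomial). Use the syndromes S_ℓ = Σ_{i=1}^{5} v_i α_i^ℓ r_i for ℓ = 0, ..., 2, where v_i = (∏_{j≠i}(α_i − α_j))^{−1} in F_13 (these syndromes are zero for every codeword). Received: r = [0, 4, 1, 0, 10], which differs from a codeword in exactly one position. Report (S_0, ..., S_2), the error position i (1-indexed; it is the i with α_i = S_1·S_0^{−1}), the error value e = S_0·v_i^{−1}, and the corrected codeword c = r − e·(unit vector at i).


S = (9, 12, 3), error at position 1, error magnitude e = 7, c = [6, 4, 1, 0, 10].

Step 1: column multipliers v_i = (∏_{j≠i}(α_i − α_j))^{−1} mod 13.
  i = 1 (α = 10): (10−1)(10−7)(10−9)(10−2) = 9·3·1·8 = 216 ≡ 8, so v_1 = 8^{−1} = 5 (mod 13).
  i = 2 (α = 1): (1−10)(1−7)(1−9)(1−2) = (−9)·(−6)·(−8)·(−1) = 432 ≡ 3, so v_2 = 3^{−1} = 9 (mod 13).
  i = 3 (α = 7): (7−10)(7−1)(7−9)(7−2) = (−3)·6·(−2)·5 = 180 ≡ 11, so v_3 = 11^{−1} = 6 (mod 13).
  i = 4 (α = 9): (9−10)(9−1)(9−7)(9−2) = (−1)·8·2·7 = −112 ≡ 5, so v_4 = 5^{−1} = 8 (mod 13).
  i = 5 (α = 2): (2−10)(2−1)(2−7)(2−9) = (−8)·1·(−5)·(−7) = −280 ≡ 6, so v_5 = 6^{−1} = 11 (mod 13).
  v = [5, 9, 6, 8, 11].
Step 2: syndromes of r = [0, 4, 1, 0, 10] (all sums mod 13).
  S_0 = Σ v_i r_i = 5·0 + 9·4 + 6·1 + 8·0 + 11·10 = 152 ≡ 9.
  S_1 = Σ v_i α_i r_i = 5·10·0 + 9·1·4 + 6·7·1 + 8·9·0 + 11·2·10 = 298 ≡ 12.
  α_i^2 mod 13 = [9, 1, 10, 3, 4].
  S_2 = Σ v_i α_i^2 r_i = 5·9·0 + 9·1·4 + 6·10·1 + 8·3·0 + 11·4·10 = 536 ≡ 3.
  S = (9, 12, 3) ≠ 0, so r is not a codeword (an error is present).
Step 3: locate the error. For a single error e at position i, S_ℓ = v_i·e·α_i^ℓ, so α_err = S_1/S_0.
  S_0^{−1} = 9^{−1} = 3 (mod 13), so α_err = 12·3 = 36 ≡ 10 = α_1. Error position i = 1.
  Consistency check: S_2/S_1 = 3·12 = 36 ≡ 10 = α_err ✓ (single-error assumption holds).
Step 4: error magnitude e = S_0/v_1 = S_0·∏_{j≠1}(α_1 − α_j) = 9·8 = 72 ≡ 7 (mod 13).
Step 5: correct position 1: c_1 = r_1 − e = 0 − 7 ≡ 6 (mod 13). Hence c = [6, 4, 1, 0, 10].
  Check: interpolating c through the α_i gives m(x) = 11 + 6·x (degree < 2) with m(α_i) = c_i for every i, so c is indeed a codeword.
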